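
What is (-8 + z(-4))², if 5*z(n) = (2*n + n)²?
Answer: 10816/25 ≈ 432.64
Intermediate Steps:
z(n) = 9*n²/5 (z(n) = (2*n + n)²/5 = (3*n)²/5 = (9*n²)/5 = 9*n²/5)
(-8 + z(-4))² = (-8 + (9/5)*(-4)²)² = (-8 + (9/5)*16)² = (-8 + 144/5)² = (104/5)² = 10816/25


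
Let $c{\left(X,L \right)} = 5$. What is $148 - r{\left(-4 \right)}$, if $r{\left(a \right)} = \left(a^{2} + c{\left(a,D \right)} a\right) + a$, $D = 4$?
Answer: $156$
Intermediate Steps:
$r{\left(a \right)} = a^{2} + 6 a$ ($r{\left(a \right)} = \left(a^{2} + 5 a\right) + a = a^{2} + 6 a$)
$148 - r{\left(-4 \right)} = 148 - - 4 \left(6 - 4\right) = 148 - \left(-4\right) 2 = 148 - -8 = 148 + 8 = 156$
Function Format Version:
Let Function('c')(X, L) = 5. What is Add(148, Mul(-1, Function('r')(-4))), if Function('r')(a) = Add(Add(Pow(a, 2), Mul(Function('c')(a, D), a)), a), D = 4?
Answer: 156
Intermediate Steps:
Function('r')(a) = Add(Pow(a, 2), Mul(6, a)) (Function('r')(a) = Add(Add(Pow(a, 2), Mul(5, a)), a) = Add(Pow(a, 2), Mul(6, a)))
Add(148, Mul(-1, Function('r')(-4))) = Add(148, Mul(-1, Mul(-4, Add(6, -4)))) = Add(148, Mul(-1, Mul(-4, 2))) = Add(148, Mul(-1, -8)) = Add(148, 8) = 156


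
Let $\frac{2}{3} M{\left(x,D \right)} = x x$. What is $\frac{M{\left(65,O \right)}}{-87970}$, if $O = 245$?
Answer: $- \frac{2535}{35188} \approx -0.072042$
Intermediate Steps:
$M{\left(x,D \right)} = \frac{3 x^{2}}{2}$ ($M{\left(x,D \right)} = \frac{3 x x}{2} = \frac{3 x^{2}}{2}$)
$\frac{M{\left(65,O \right)}}{-87970} = \frac{\frac{3}{2} \cdot 65^{2}}{-87970} = \frac{3}{2} \cdot 4225 \left(- \frac{1}{87970}\right) = \frac{12675}{2} \left(- \frac{1}{87970}\right) = - \frac{2535}{35188}$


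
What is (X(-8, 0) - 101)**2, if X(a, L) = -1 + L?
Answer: 10404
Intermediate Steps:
(X(-8, 0) - 101)**2 = ((-1 + 0) - 101)**2 = (-1 - 101)**2 = (-102)**2 = 10404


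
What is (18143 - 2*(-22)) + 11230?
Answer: 29417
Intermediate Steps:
(18143 - 2*(-22)) + 11230 = (18143 + 44) + 11230 = 18187 + 11230 = 29417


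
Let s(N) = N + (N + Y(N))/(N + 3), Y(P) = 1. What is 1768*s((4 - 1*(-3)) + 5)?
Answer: 341224/15 ≈ 22748.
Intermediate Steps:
s(N) = N + (1 + N)/(3 + N) (s(N) = N + (N + 1)/(N + 3) = N + (1 + N)/(3 + N))
1768*s((4 - 1*(-3)) + 5) = 1768*((1 + ((4 - 1*(-3)) + 5)² + 4*((4 - 1*(-3)) + 5))/(3 + ((4 - 1*(-3)) + 5))) = 1768*((1 + ((4 + 3) + 5)² + 4*((4 + 3) + 5))/(3 + ((4 + 3) + 5))) = 1768*((1 + (7 + 5)² + 4*(7 + 5))/(3 + (7 + 5))) = 1768*((1 + 12² + 4*12)/(3 + 12)) = 1768*((1 + 144 + 48)/15) = 1768*((1/15)*193) = 1768*(193/15) = 341224/15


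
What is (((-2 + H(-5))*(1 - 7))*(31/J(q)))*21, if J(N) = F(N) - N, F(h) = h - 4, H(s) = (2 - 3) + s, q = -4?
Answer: -7812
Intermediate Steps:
H(s) = -1 + s
F(h) = -4 + h
J(N) = -4 (J(N) = (-4 + N) - N = -4)
(((-2 + H(-5))*(1 - 7))*(31/J(q)))*21 = (((-2 + (-1 - 5))*(1 - 7))*(31/(-4)))*21 = (((-2 - 6)*(-6))*(31*(-¼)))*21 = (-8*(-6)*(-31/4))*21 = (48*(-31/4))*21 = -372*21 = -7812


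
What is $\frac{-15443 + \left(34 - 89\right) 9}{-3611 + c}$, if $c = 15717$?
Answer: $- \frac{7969}{6053} \approx -1.3165$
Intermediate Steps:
$\frac{-15443 + \left(34 - 89\right) 9}{-3611 + c} = \frac{-15443 + \left(34 - 89\right) 9}{-3611 + 15717} = \frac{-15443 - 495}{12106} = \left(-15443 - 495\right) \frac{1}{12106} = \left(-15938\right) \frac{1}{12106} = - \frac{7969}{6053}$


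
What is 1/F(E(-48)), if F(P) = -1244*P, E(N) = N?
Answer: 1/59712 ≈ 1.6747e-5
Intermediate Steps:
1/F(E(-48)) = 1/(-1244*(-48)) = 1/59712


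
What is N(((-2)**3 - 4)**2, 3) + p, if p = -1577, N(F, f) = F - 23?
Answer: -1456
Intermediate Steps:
N(F, f) = -23 + F
N(((-2)**3 - 4)**2, 3) + p = (-23 + ((-2)**3 - 4)**2) - 1577 = (-23 + (-8 - 4)**2) - 1577 = (-23 + (-12)**2) - 1577 = (-23 + 144) - 1577 = 121 - 1577 = -1456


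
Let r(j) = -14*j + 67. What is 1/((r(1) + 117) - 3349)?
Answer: -1/3179 ≈ -0.00031456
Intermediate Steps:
r(j) = 67 - 14*j
1/((r(1) + 117) - 3349) = 1/(((67 - 14*1) + 117) - 3349) = 1/(((67 - 14) + 117) - 3349) = 1/((53 + 117) - 3349) = 1/(170 - 3349) = 1/(-3179) = -1/3179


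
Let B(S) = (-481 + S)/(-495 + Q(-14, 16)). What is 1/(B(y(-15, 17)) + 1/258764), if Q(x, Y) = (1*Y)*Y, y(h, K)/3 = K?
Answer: 61844596/111268759 ≈ 0.55581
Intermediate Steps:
y(h, K) = 3*K
Q(x, Y) = Y**2 (Q(x, Y) = Y*Y = Y**2)
B(S) = 481/239 - S/239 (B(S) = (-481 + S)/(-495 + 16**2) = (-481 + S)/(-495 + 256) = (-481 + S)/(-239) = (-481 + S)*(-1/239) = 481/239 - S/239)
1/(B(y(-15, 17)) + 1/258764) = 1/((481/239 - 3*17/239) + 1/258764) = 1/((481/239 - 1/239*51) + 1/258764) = 1/((481/239 - 51/239) + 1/258764) = 1/(430/239 + 1/258764) = 1/(111268759/61844596) = 61844596/111268759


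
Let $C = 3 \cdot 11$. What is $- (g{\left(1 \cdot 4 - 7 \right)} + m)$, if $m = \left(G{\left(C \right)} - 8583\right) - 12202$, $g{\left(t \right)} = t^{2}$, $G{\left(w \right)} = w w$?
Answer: $19687$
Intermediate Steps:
$C = 33$
$G{\left(w \right)} = w^{2}$
$m = -19696$ ($m = \left(33^{2} - 8583\right) - 12202 = \left(1089 - 8583\right) - 12202 = -7494 - 12202 = -19696$)
$- (g{\left(1 \cdot 4 - 7 \right)} + m) = - (\left(1 \cdot 4 - 7\right)^{2} - 19696) = - (\left(4 - 7\right)^{2} - 19696) = - (\left(-3\right)^{2} - 19696) = - (9 - 19696) = \left(-1\right) \left(-19687\right) = 19687$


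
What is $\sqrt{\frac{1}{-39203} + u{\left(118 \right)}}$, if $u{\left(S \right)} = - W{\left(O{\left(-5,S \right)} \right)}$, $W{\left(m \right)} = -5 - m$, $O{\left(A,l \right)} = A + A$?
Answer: $\frac{4 i \sqrt{480275953}}{39203} \approx 2.2361 i$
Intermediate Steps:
$O{\left(A,l \right)} = 2 A$
$u{\left(S \right)} = -5$ ($u{\left(S \right)} = - (-5 - 2 \left(-5\right)) = - (-5 - -10) = - (-5 + 10) = \left(-1\right) 5 = -5$)
$\sqrt{\frac{1}{-39203} + u{\left(118 \right)}} = \sqrt{\frac{1}{-39203} - 5} = \sqrt{- \frac{1}{39203} - 5} = \sqrt{- \frac{196016}{39203}} = \frac{4 i \sqrt{480275953}}{39203}$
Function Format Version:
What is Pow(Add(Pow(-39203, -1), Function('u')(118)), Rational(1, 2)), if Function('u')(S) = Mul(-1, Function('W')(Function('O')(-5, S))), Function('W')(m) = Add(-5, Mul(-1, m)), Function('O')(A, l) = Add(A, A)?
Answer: Mul(Rational(4, 39203), I, Pow(480275953, Rational(1, 2))) ≈ Mul(2.2361, I)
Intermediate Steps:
Function('O')(A, l) = Mul(2, A)
Function('u')(S) = -5 (Function('u')(S) = Mul(-1, Add(-5, Mul(-1, Mul(2, -5)))) = Mul(-1, Add(-5, Mul(-1, -10))) = Mul(-1, Add(-5, 10)) = Mul(-1, 5) = -5)
Pow(Add(Pow(-39203, -1), Function('u')(118)), Rational(1, 2)) = Pow(Add(Pow(-39203, -1), -5), Rational(1, 2)) = Pow(Add(Rational(-1, 39203), -5), Rational(1, 2)) = Pow(Rational(-196016, 39203), Rational(1, 2)) = Mul(Rational(4, 39203), I, Pow(480275953, Rational(1, 2)))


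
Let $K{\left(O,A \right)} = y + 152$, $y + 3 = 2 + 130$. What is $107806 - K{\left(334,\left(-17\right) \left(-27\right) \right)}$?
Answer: $107525$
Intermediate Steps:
$y = 129$ ($y = -3 + \left(2 + 130\right) = -3 + 132 = 129$)
$K{\left(O,A \right)} = 281$ ($K{\left(O,A \right)} = 129 + 152 = 281$)
$107806 - K{\left(334,\left(-17\right) \left(-27\right) \right)} = 107806 - 281 = 107525$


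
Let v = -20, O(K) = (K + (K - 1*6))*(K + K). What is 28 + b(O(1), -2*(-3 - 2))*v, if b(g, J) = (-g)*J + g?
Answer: -1412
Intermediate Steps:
O(K) = 2*K*(-6 + 2*K) (O(K) = (K + (K - 6))*(2*K) = (K + (-6 + K))*(2*K) = (-6 + 2*K)*(2*K) = 2*K*(-6 + 2*K))
b(g, J) = g - J*g (b(g, J) = -J*g + g = g - J*g)
28 + b(O(1), -2*(-3 - 2))*v = 28 + ((4*1*(-3 + 1))*(1 - (-2)*(-3 - 2)))*(-20) = 28 + ((4*1*(-2))*(1 - (-2)*(-5)))*(-20) = 28 - 8*(1 - 1*10)*(-20) = 28 - 8*(1 - 10)*(-20) = 28 - 8*(-9)*(-20) = 28 + 72*(-20) = 28 - 1440 = -1412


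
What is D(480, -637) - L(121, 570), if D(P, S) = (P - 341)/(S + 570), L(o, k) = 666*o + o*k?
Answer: -10020391/67 ≈ -1.4956e+5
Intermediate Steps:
L(o, k) = 666*o + k*o
D(P, S) = (-341 + P)/(570 + S)
D(480, -637) - L(121, 570) = (-341 + 480)/(570 - 637) - 121*(666 + 570) = 139/(-67) - 121*1236 = -1/67*139 - 1*149556 = -139/67 - 149556 = -10020391/67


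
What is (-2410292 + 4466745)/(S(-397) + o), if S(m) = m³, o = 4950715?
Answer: -2056453/57620058 ≈ -0.035690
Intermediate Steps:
(-2410292 + 4466745)/(S(-397) + o) = (-2410292 + 4466745)/((-397)³ + 4950715) = 2056453/(-62570773 + 4950715) = 2056453/(-57620058) = 2056453*(-1/57620058) = -2056453/57620058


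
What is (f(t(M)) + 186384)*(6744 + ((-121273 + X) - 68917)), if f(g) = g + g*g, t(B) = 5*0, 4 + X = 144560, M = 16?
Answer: -7248473760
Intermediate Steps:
X = 144556 (X = -4 + 144560 = 144556)
t(B) = 0
f(g) = g + g²
(f(t(M)) + 186384)*(6744 + ((-121273 + X) - 68917)) = (0*(1 + 0) + 186384)*(6744 + ((-121273 + 144556) - 68917)) = (0*1 + 186384)*(6744 + (23283 - 68917)) = (0 + 186384)*(6744 - 45634) = 186384*(-38890) = -7248473760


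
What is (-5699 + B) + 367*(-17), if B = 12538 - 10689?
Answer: -10089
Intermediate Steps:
B = 1849
(-5699 + B) + 367*(-17) = (-5699 + 1849) + 367*(-17) = -3850 - 6239 = -10089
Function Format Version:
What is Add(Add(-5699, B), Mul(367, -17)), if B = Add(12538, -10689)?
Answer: -10089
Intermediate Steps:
B = 1849
Add(Add(-5699, B), Mul(367, -17)) = Add(Add(-5699, 1849), Mul(367, -17)) = Add(-3850, -6239) = -10089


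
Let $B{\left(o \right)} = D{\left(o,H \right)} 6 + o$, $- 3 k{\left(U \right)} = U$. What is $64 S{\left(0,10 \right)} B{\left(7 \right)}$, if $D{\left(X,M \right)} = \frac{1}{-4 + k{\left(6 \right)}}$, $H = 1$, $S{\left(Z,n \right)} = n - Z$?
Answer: $3840$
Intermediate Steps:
$k{\left(U \right)} = - \frac{U}{3}$
$D{\left(X,M \right)} = - \frac{1}{6}$ ($D{\left(X,M \right)} = \frac{1}{-4 - 2} = \frac{1}{-6} = - \frac{1}{6}$)
$B{\left(o \right)} = -1 + o$ ($B{\left(o \right)} = \left(- \frac{1}{6}\right) 6 + o = -1 + o$)
$64 S{\left(0,10 \right)} B{\left(7 \right)} = 64 \left(10 - 0\right) \left(-1 + 7\right) = 64 \left(10 + 0\right) 6 = 64 \cdot 10 \cdot 6 = 640 \cdot 6 = 3840$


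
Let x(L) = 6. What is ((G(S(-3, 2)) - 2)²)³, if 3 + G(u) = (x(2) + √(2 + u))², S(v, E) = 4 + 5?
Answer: 149786895168 + 45162448128*√11 ≈ 2.9957e+11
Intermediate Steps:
S(v, E) = 9
G(u) = -3 + (6 + √(2 + u))²
((G(S(-3, 2)) - 2)²)³ = (((-3 + (6 + √(2 + 9))²) - 2)²)³ = (((-3 + (6 + √11)²) - 2)²)³ = ((-5 + (6 + √11)²)²)³ = (-5 + (6 + √11)²)⁶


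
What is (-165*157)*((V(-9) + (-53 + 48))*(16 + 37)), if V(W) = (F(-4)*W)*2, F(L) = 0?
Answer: 6864825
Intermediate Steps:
V(W) = 0 (V(W) = (0*W)*2 = 0*2 = 0)
(-165*157)*((V(-9) + (-53 + 48))*(16 + 37)) = (-165*157)*((0 + (-53 + 48))*(16 + 37)) = -25905*(0 - 5)*53 = -(-129525)*53 = -25905*(-265) = 6864825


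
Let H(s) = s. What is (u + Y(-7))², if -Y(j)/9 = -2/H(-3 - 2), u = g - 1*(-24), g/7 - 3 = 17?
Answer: 643204/25 ≈ 25728.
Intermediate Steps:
g = 140 (g = 21 + 7*17 = 21 + 119 = 140)
u = 164 (u = 140 - 1*(-24) = 140 + 24 = 164)
Y(j) = -18/5 (Y(j) = -(-18)/(-3 - 2) = -(-18)/(-5) = -(-18)*(-1)/5 = -9*⅖ = -18/5)
(u + Y(-7))² = (164 - 18/5)² = (802/5)² = 643204/25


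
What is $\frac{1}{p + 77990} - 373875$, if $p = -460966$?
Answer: $- \frac{143185152001}{382976} \approx -3.7388 \cdot 10^{5}$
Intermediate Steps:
$\frac{1}{p + 77990} - 373875 = \frac{1}{-460966 + 77990} - 373875 = \frac{1}{-382976} - 373875 = - \frac{1}{382976} - 373875 = - \frac{143185152001}{382976}$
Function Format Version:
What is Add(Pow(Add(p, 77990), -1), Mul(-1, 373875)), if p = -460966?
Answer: Rational(-143185152001, 382976) ≈ -3.7388e+5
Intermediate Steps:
Add(Pow(Add(p, 77990), -1), Mul(-1, 373875)) = Add(Pow(Add(-460966, 77990), -1), Mul(-1, 373875)) = Add(Pow(-382976, -1), -373875) = Add(Rational(-1, 382976), -373875) = Rational(-143185152001, 382976)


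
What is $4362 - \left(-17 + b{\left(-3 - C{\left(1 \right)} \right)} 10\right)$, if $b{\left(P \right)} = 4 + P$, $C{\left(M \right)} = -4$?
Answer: $4329$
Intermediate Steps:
$4362 - \left(-17 + b{\left(-3 - C{\left(1 \right)} \right)} 10\right) = 4362 - \left(-17 + \left(4 - -1\right) 10\right) = 4362 - \left(-17 + \left(4 + \left(-3 + 4\right)\right) 10\right) = 4362 - \left(-17 + \left(4 + 1\right) 10\right) = 4362 - \left(-17 + 5 \cdot 10\right) = 4362 - \left(-17 + 50\right) = 4362 - 33 = 4329$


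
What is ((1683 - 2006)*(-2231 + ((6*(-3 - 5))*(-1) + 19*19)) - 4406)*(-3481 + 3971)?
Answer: 286209000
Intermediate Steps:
((1683 - 2006)*(-2231 + ((6*(-3 - 5))*(-1) + 19*19)) - 4406)*(-3481 + 3971) = (-323*(-2231 + ((6*(-8))*(-1) + 361)) - 4406)*490 = (-323*(-2231 + (-48*(-1) + 361)) - 4406)*490 = (-323*(-2231 + (48 + 361)) - 4406)*490 = (-323*(-2231 + 409) - 4406)*490 = (-323*(-1822) - 4406)*490 = (588506 - 4406)*490 = 584100*490 = 286209000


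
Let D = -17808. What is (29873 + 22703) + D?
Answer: 34768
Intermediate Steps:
(29873 + 22703) + D = (29873 + 22703) - 17808 = 52576 - 17808 = 34768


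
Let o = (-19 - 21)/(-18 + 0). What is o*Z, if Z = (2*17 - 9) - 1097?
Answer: -21440/9 ≈ -2382.2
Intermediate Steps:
o = 20/9 (o = -40/(-18) = -40*(-1/18) = 20/9 ≈ 2.2222)
Z = -1072 (Z = (34 - 9) - 1097 = 25 - 1097 = -1072)
o*Z = (20/9)*(-1072) = -21440/9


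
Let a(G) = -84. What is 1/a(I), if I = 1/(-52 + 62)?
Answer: -1/84 ≈ -0.011905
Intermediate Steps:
I = 1/10 ≈ 0.10000
1/a(I) = 1/(-84) = -1/84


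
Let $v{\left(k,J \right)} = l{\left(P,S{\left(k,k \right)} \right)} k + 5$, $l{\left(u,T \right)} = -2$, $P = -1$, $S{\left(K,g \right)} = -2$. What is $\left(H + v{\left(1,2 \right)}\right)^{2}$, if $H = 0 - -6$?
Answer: $81$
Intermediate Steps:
$H = 6$ ($H = 0 + 6 = 6$)
$v{\left(k,J \right)} = 5 - 2 k$ ($v{\left(k,J \right)} = - 2 k + 5 = 5 - 2 k$)
$\left(H + v{\left(1,2 \right)}\right)^{2} = \left(6 + \left(5 - 2\right)\right)^{2} = \left(6 + 3\right)^{2} = 9^{2} = 81$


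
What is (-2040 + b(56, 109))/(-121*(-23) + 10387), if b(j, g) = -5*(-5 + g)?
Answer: -256/1317 ≈ -0.19438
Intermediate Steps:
b(j, g) = 25 - 5*g
(-2040 + b(56, 109))/(-121*(-23) + 10387) = (-2040 + (25 - 5*109))/(-121*(-23) + 10387) = (-2040 + (25 - 545))/(2783 + 10387) = (-2040 - 520)/13170 = -2560*1/13170 = -256/1317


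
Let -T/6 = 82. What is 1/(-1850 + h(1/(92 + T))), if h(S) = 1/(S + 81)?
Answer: -32399/59937750 ≈ -0.00054054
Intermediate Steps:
T = -492 (T = -6*82 = -492)
h(S) = 1/(81 + S)
1/(-1850 + h(1/(92 + T))) = 1/(-1850 + 1/(81 + 1/(92 - 492))) = 1/(-1850 + 1/(81 + 1/(-400))) = 1/(-1850 + 1/(81 - 1/400)) = 1/(-1850 + 1/(32399/400)) = 1/(-1850 + 400/32399) = 1/(-59937750/32399) = -32399/59937750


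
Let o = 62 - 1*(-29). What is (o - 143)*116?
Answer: -6032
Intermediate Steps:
o = 91 (o = 62 + 29 = 91)
(o - 143)*116 = (91 - 143)*116 = -52*116 = -6032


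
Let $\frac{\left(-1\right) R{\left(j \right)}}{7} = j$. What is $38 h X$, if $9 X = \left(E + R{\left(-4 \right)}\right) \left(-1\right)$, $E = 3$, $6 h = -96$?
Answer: $\frac{18848}{9} \approx 2094.2$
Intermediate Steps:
$h = -16$ ($h = \frac{1}{6} \left(-96\right) = -16$)
$R{\left(j \right)} = - 7 j$
$X = - \frac{31}{9}$ ($X = \frac{\left(3 - -28\right) \left(-1\right)}{9} = \frac{\left(3 + 28\right) \left(-1\right)}{9} = \frac{31 \left(-1\right)}{9} = \frac{1}{9} \left(-31\right) = - \frac{31}{9} \approx -3.4444$)
$38 h X = 38 \left(-16\right) \left(- \frac{31}{9}\right) = \left(-608\right) \left(- \frac{31}{9}\right) = \frac{18848}{9}$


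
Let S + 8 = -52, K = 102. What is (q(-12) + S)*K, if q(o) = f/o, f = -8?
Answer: -6052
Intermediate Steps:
q(o) = -8/o
S = -60 (S = -8 - 52 = -60)
(q(-12) + S)*K = (-8/(-12) - 60)*102 = (-8*(-1/12) - 60)*102 = (⅔ - 60)*102 = -178/3*102 = -6052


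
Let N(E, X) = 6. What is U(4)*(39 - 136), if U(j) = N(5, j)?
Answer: -582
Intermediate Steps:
U(j) = 6
U(4)*(39 - 136) = 6*(39 - 136) = 6*(-97) = -582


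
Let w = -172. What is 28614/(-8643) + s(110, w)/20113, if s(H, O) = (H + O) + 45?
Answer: -191886771/57945553 ≈ -3.3115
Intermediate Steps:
s(H, O) = 45 + H + O
28614/(-8643) + s(110, w)/20113 = 28614/(-8643) + (45 + 110 - 172)/20113 = 28614*(-1/8643) - 17*1/20113 = -9538/2881 - 17/20113 = -191886771/57945553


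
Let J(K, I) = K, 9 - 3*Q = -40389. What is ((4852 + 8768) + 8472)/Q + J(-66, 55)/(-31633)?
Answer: 349862496/212984989 ≈ 1.6427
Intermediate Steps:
Q = 13466 (Q = 3 - ⅓*(-40389) = 3 + 13463 = 13466)
((4852 + 8768) + 8472)/Q + J(-66, 55)/(-31633) = ((4852 + 8768) + 8472)/13466 - 66/(-31633) = (13620 + 8472)*(1/13466) - 66*(-1/31633) = 22092*(1/13466) + 66/31633 = 11046/6733 + 66/31633 = 349862496/212984989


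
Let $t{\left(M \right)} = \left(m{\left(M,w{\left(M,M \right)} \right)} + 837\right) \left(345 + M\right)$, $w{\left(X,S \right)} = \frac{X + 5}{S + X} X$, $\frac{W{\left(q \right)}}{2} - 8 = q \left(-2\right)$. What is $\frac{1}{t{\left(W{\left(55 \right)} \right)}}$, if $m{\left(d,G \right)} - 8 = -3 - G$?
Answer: $\frac{2}{265503} \approx 7.5329 \cdot 10^{-6}$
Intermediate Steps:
$W{\left(q \right)} = 16 - 4 q$ ($W{\left(q \right)} = 16 + 2 q \left(-2\right) = 16 + 2 \left(- 2 q\right) = 16 - 4 q$)
$w{\left(X,S \right)} = \frac{X \left(5 + X\right)}{S + X}$ ($w{\left(X,S \right)} = \frac{5 + X}{S + X} X = \frac{X \left(5 + X\right)}{S + X}$)
$m{\left(d,G \right)} = 5 - G$ ($m{\left(d,G \right)} = 8 - \left(3 + G\right) = 5 - G$)
$t{\left(M \right)} = \left(345 + M\right) \left(\frac{1679}{2} - \frac{M}{2}\right)$ ($t{\left(M \right)} = \left(\left(5 - \frac{M \left(5 + M\right)}{M + M}\right) + 837\right) \left(345 + M\right) = \left(\left(5 - \frac{M \left(5 + M\right)}{2 M}\right) + 837\right) \left(345 + M\right) = \left(\left(5 - M \frac{1}{2 M} \left(5 + M\right)\right) + 837\right) \left(345 + M\right) = \left(\left(5 - \left(\frac{5}{2} + \frac{M}{2}\right)\right) + 837\right) \left(345 + M\right) = \left(\left(\frac{5}{2} - \frac{M}{2}\right) + 837\right) \left(345 + M\right) = \left(\frac{1679}{2} - \frac{M}{2}\right) \left(345 + M\right) = \left(345 + M\right) \left(\frac{1679}{2} - \frac{M}{2}\right)$)
$\frac{1}{t{\left(W{\left(55 \right)} \right)}} = \frac{1}{\frac{579255}{2} + 667 \left(16 - 220\right) - \frac{\left(16 - 220\right)^{2}}{2}} = \frac{1}{\frac{579255}{2} + 667 \left(-204\right) - \frac{\left(-204\right)^{2}}{2}} = \frac{1}{\frac{579255}{2} - 136068 - 20808} = \frac{1}{\frac{265503}{2}} = \frac{2}{265503}$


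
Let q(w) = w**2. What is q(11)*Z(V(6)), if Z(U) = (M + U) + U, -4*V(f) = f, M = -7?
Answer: -1210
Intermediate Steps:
V(f) = -f/4
Z(U) = -7 + 2*U (Z(U) = (-7 + U) + U = -7 + 2*U)
q(11)*Z(V(6)) = 11**2*(-7 + 2*(-1/4*6)) = 121*(-7 + 2*(-3/2)) = 121*(-7 - 3) = 121*(-10) = -1210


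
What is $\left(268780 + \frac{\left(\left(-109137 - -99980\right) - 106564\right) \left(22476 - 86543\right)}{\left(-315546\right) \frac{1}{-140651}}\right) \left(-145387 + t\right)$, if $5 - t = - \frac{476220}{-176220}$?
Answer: $- \frac{63613505721289134628561}{132394086} \approx -4.8049 \cdot 10^{14}$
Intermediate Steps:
$t = \frac{6748}{2937}$ ($t = 5 - - \frac{476220}{-176220} = 5 - \left(-476220\right) \left(- \frac{1}{176220}\right) = 5 - \frac{7937}{2937} = \frac{6748}{2937} \approx 2.2976$)
$\left(268780 + \frac{\left(\left(-109137 - -99980\right) - 106564\right) \left(22476 - 86543\right)}{\left(-315546\right) \frac{1}{-140651}}\right) \left(-145387 + t\right) = \left(268780 + \frac{\left(\left(-109137 - -99980\right) - 106564\right) \left(22476 - 86543\right)}{\left(-315546\right) \frac{1}{-140651}}\right) \left(-145387 + \frac{6748}{2937}\right) = \left(268780 + \frac{\left(\left(-109137 + 99980\right) - 106564\right) \left(-64067\right)}{\left(-315546\right) \left(- \frac{1}{140651}\right)}\right) \left(- \frac{426994871}{2937}\right) = \left(268780 + \frac{\left(-9157 - 106564\right) \left(-64067\right)}{\frac{45078}{20093}}\right) \left(- \frac{426994871}{2937}\right) = \left(268780 + \left(-115721\right) \left(-64067\right) \frac{20093}{45078}\right) \left(- \frac{426994871}{2937}\right) = \left(268780 + 7413897307 \cdot \frac{20093}{45078}\right) \left(- \frac{426994871}{2937}\right) = \left(268780 + \frac{148967438589551}{45078}\right) \left(- \frac{426994871}{2937}\right) = \frac{148979554654391}{45078} \left(- \frac{426994871}{2937}\right) = - \frac{63613505721289134628561}{132394086}$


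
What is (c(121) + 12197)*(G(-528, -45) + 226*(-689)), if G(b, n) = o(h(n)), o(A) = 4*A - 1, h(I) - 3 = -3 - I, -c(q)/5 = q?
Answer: -1802961720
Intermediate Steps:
c(q) = -5*q
h(I) = -I (h(I) = 3 + (-3 - I) = -I)
o(A) = -1 + 4*A
G(b, n) = -1 - 4*n (G(b, n) = -1 + 4*(-n) = -1 - 4*n)
(c(121) + 12197)*(G(-528, -45) + 226*(-689)) = (-5*121 + 12197)*((-1 - 4*(-45)) + 226*(-689)) = (-605 + 12197)*((-1 + 180) - 155714) = 11592*(179 - 155714) = 11592*(-155535) = -1802961720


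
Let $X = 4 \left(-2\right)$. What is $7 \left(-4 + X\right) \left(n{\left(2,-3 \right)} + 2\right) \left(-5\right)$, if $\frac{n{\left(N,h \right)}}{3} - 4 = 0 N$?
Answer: $5880$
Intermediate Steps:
$X = -8$
$n{\left(N,h \right)} = 12$ ($n{\left(N,h \right)} = 12 + 3 \cdot 0 N = 12 + 3 \cdot 0 = 12 + 0 = 12$)
$7 \left(-4 + X\right) \left(n{\left(2,-3 \right)} + 2\right) \left(-5\right) = 7 \left(-4 - 8\right) \left(12 + 2\right) \left(-5\right) = 7 \left(\left(-12\right) 14\right) \left(-5\right) = 7 \left(-168\right) \left(-5\right) = \left(-1176\right) \left(-5\right) = 5880$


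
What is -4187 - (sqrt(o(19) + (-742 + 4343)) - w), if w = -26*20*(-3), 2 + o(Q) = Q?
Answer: -2627 - 3*sqrt(402) ≈ -2687.1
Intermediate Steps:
o(Q) = -2 + Q
w = 1560 (w = -520*(-3) = 1560)
-4187 - (sqrt(o(19) + (-742 + 4343)) - w) = -4187 - (sqrt((-2 + 19) + (-742 + 4343)) - 1*1560) = -4187 - (sqrt(17 + 3601) - 1560) = -4187 - (sqrt(3618) - 1560) = -4187 - (3*sqrt(402) - 1560) = -4187 - (-1560 + 3*sqrt(402)) = -4187 + (1560 - 3*sqrt(402)) = -2627 - 3*sqrt(402)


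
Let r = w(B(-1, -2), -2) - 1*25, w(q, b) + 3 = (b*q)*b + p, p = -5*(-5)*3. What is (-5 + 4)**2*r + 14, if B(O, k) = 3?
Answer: 73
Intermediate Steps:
p = 75 (p = 25*3 = 75)
w(q, b) = 72 + q*b**2 (w(q, b) = -3 + ((b*q)*b + 75) = -3 + (q*b**2 + 75) = -3 + (75 + q*b**2) = 72 + q*b**2)
r = 59 (r = (72 + 3*(-2)**2) - 1*25 = (72 + 3*4) - 25 = (72 + 12) - 25 = 84 - 25 = 59)
(-5 + 4)**2*r + 14 = (-5 + 4)**2*59 + 14 = (-1)**2*59 + 14 = 1*59 + 14 = 59 + 14 = 73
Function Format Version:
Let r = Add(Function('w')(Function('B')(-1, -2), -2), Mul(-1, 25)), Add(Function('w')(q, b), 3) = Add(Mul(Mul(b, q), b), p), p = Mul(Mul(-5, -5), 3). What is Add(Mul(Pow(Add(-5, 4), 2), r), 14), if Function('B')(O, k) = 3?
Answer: 73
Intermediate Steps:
p = 75 (p = Mul(25, 3) = 75)
Function('w')(q, b) = Add(72, Mul(q, Pow(b, 2))) (Function('w')(q, b) = Add(-3, Add(Mul(Mul(b, q), b), 75)) = Add(-3, Add(Mul(q, Pow(b, 2)), 75)) = Add(-3, Add(75, Mul(q, Pow(b, 2)))) = Add(72, Mul(q, Pow(b, 2))))
r = 59 (r = Add(Add(72, Mul(3, Pow(-2, 2))), Mul(-1, 25)) = Add(Add(72, Mul(3, 4)), -25) = Add(Add(72, 12), -25) = Add(84, -25) = 59)
Add(Mul(Pow(Add(-5, 4), 2), r), 14) = Add(Mul(Pow(Add(-5, 4), 2), 59), 14) = Add(Mul(Pow(-1, 2), 59), 14) = Add(Mul(1, 59), 14) = Add(59, 14) = 73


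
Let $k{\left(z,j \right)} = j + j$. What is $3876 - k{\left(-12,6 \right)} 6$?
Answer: $3804$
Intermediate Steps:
$k{\left(z,j \right)} = 2 j$
$3876 - k{\left(-12,6 \right)} 6 = 3876 - 2 \cdot 6 \cdot 6 = 3876 - 12 \cdot 6 = 3876 - 72 = 3804$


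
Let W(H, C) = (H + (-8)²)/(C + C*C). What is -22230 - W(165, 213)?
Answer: -1013288089/45582 ≈ -22230.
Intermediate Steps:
W(H, C) = (64 + H)/(C + C²) (W(H, C) = (H + 64)/(C + C²) = (64 + H)/(C + C²))
-22230 - W(165, 213) = -22230 - (64 + 165)/(213*(1 + 213)) = -22230 - 229/(213*214) = -22230 - 1*229/45582 = -22230 - 229/45582 = -1013288089/45582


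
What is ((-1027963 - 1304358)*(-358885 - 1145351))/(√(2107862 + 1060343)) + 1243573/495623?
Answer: 1243573/495623 + 3508361211756*√3168205/3168205 ≈ 1.9711e+9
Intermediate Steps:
((-1027963 - 1304358)*(-358885 - 1145351))/(√(2107862 + 1060343)) + 1243573/495623 = (-2332321*(-1504236))/(√3168205) + 1243573*(1/495623) = 3508361211756*(√3168205/3168205) + 1243573/495623 = 3508361211756*√3168205/3168205 + 1243573/495623 = 1243573/495623 + 3508361211756*√3168205/3168205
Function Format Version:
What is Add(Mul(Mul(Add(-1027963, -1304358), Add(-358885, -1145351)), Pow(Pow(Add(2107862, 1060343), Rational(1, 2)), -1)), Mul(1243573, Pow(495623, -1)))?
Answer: Add(Rational(1243573, 495623), Mul(Rational(3508361211756, 3168205), Pow(3168205, Rational(1, 2)))) ≈ 1.9711e+9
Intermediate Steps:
Add(Mul(Mul(Add(-1027963, -1304358), Add(-358885, -1145351)), Pow(Pow(Add(2107862, 1060343), Rational(1, 2)), -1)), Mul(1243573, Pow(495623, -1))) = Add(Mul(Mul(-2332321, -1504236), Pow(Pow(3168205, Rational(1, 2)), -1)), Mul(1243573, Rational(1, 495623))) = Add(Mul(3508361211756, Mul(Rational(1, 3168205), Pow(3168205, Rational(1, 2)))), Rational(1243573, 495623)) = Add(Mul(Rational(3508361211756, 3168205), Pow(3168205, Rational(1, 2))), Rational(1243573, 495623)) = Add(Rational(1243573, 495623), Mul(Rational(3508361211756, 3168205), Pow(3168205, Rational(1, 2))))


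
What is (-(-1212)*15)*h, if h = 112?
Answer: 2036160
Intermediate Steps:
(-(-1212)*15)*h = -(-1212)*15*112 = -202*(-90)*112 = 18180*112 = 2036160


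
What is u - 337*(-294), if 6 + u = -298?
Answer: 98774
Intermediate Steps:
u = -304 (u = -6 - 298 = -304)
u - 337*(-294) = -304 - 337*(-294) = -304 + 99078 = 98774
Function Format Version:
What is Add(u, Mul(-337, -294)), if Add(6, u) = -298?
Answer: 98774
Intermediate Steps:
u = -304 (u = Add(-6, -298) = -304)
Add(u, Mul(-337, -294)) = Add(-304, Mul(-337, -294)) = Add(-304, 99078) = 98774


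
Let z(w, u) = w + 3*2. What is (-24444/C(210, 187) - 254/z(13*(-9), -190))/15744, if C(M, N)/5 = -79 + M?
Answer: -1273457/572333760 ≈ -0.0022250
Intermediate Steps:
z(w, u) = 6 + w (z(w, u) = w + 6 = 6 + w)
C(M, N) = -395 + 5*M (C(M, N) = 5*(-79 + M) = -395 + 5*M)
(-24444/C(210, 187) - 254/z(13*(-9), -190))/15744 = (-24444/(-395 + 5*210) - 254/(6 + 13*(-9)))/15744 = (-24444/(-395 + 1050) - 254/(6 - 117))*(1/15744) = (-24444/655 - 254/(-111))*(1/15744) = (-24444*1/655 - 254*(-1/111))*(1/15744) = (-24444/655 + 254/111)*(1/15744) = -2546914/72705*1/15744 = -1273457/572333760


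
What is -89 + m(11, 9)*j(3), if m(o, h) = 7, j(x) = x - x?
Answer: -89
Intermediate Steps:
j(x) = 0
-89 + m(11, 9)*j(3) = -89 + 7*0 = -89 + 0 = -89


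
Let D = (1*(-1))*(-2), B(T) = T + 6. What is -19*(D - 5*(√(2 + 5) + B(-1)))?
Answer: 437 + 95*√7 ≈ 688.35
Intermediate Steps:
B(T) = 6 + T
D = 2 (D = -1*(-2) = 2)
-19*(D - 5*(√(2 + 5) + B(-1))) = -19*(2 - 5*(√(2 + 5) + (6 - 1))) = -19*(2 - 5*(√7 + 5)) = -19*(2 - 5*(5 + √7)) = -19*(2 + (-25 - 5*√7)) = -19*(-23 - 5*√7) = 437 + 95*√7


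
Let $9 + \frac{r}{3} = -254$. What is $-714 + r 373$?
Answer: $-295011$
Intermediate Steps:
$r = -789$ ($r = -27 + 3 \left(-254\right) = -27 - 762 = -789$)
$-714 + r 373 = -714 - 294297 = -295011$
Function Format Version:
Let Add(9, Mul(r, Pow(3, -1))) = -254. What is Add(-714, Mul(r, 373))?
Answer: -295011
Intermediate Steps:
r = -789 (r = Add(-27, Mul(3, -254)) = Add(-27, -762) = -789)
Add(-714, Mul(r, 373)) = Add(-714, Mul(-789, 373)) = Add(-714, -294297) = -295011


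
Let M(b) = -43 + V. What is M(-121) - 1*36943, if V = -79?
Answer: -37065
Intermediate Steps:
M(b) = -122 (M(b) = -43 - 79 = -122)
M(-121) - 1*36943 = -122 - 1*36943 = -122 - 36943 = -37065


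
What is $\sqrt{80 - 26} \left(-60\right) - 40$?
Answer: $-40 - 180 \sqrt{6} \approx -480.91$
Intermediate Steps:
$\sqrt{80 - 26} \left(-60\right) - 40 = \sqrt{54} \left(-60\right) - 40 = 3 \sqrt{6} \left(-60\right) - 40 = - 180 \sqrt{6} - 40 = -40 - 180 \sqrt{6}$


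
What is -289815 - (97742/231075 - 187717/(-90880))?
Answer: -1217239016347747/4200019200 ≈ -2.8982e+5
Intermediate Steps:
-289815 - (97742/231075 - 187717/(-90880)) = -289815 - (97742*(1/231075) - 187717*(-1/90880)) = -289815 - (97742/231075 + 187717/90880) = -289815 - 1*10451899747/4200019200 = -289815 - 10451899747/4200019200 = -1217239016347747/4200019200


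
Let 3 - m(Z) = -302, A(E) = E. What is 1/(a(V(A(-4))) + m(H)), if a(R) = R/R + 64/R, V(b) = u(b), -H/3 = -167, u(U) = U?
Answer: 1/290 ≈ 0.0034483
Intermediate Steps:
H = 501 (H = -3*(-167) = 501)
m(Z) = 305 (m(Z) = 3 - 1*(-302) = 3 + 302 = 305)
V(b) = b
a(R) = 1 + 64/R
1/(a(V(A(-4))) + m(H)) = 1/((64 - 4)/(-4) + 305) = 1/(-¼*60 + 305) = 1/(-15 + 305) = 1/290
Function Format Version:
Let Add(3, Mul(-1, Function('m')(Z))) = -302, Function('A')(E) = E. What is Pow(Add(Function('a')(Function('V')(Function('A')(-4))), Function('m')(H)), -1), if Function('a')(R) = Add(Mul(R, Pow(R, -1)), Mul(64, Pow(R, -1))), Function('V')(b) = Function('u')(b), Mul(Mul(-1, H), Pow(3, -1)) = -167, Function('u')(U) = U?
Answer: Rational(1, 290) ≈ 0.0034483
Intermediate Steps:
H = 501 (H = Mul(-3, -167) = 501)
Function('m')(Z) = 305 (Function('m')(Z) = Add(3, Mul(-1, -302)) = Add(3, 302) = 305)
Function('V')(b) = b
Function('a')(R) = Add(1, Mul(64, Pow(R, -1)))
Pow(Add(Function('a')(Function('V')(Function('A')(-4))), Function('m')(H)), -1) = Pow(Add(Mul(Pow(-4, -1), Add(64, -4)), 305), -1) = Pow(Add(Mul(Rational(-1, 4), 60), 305), -1) = Pow(Add(-15, 305), -1) = Pow(290, -1) = Rational(1, 290)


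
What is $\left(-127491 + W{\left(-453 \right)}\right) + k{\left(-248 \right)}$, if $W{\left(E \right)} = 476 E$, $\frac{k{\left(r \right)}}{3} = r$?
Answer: $-343863$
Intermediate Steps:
$k{\left(r \right)} = 3 r$
$\left(-127491 + W{\left(-453 \right)}\right) + k{\left(-248 \right)} = \left(-127491 + 476 \left(-453\right)\right) + 3 \left(-248\right) = \left(-127491 - 215628\right) - 744 = -343119 - 744 = -343863$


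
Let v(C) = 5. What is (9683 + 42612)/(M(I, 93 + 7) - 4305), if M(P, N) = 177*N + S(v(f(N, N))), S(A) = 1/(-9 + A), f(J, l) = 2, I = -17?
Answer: 209180/53579 ≈ 3.9041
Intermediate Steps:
M(P, N) = -1/4 + 177*N (M(P, N) = 177*N + 1/(-9 + 5) = 177*N + 1/(-4) = 177*N - 1/4 = -1/4 + 177*N)
(9683 + 42612)/(M(I, 93 + 7) - 4305) = (9683 + 42612)/((-1/4 + 177*(93 + 7)) - 4305) = 52295/((-1/4 + 177*100) - 4305) = 52295/((-1/4 + 17700) - 4305) = 52295/(70799/4 - 4305) = 52295/(53579/4) = 52295*(4/53579) = 209180/53579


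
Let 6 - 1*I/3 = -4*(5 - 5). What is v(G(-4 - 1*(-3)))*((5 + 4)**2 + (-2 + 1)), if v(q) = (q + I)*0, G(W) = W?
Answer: 0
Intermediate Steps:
I = 18 (I = 18 - (-12)*(5 - 5) = 18 - (-12)*0 = 18 - 3*0 = 18 + 0 = 18)
v(q) = 0 (v(q) = (q + 18)*0 = (18 + q)*0 = 0)
v(G(-4 - 1*(-3)))*((5 + 4)**2 + (-2 + 1)) = 0*((5 + 4)**2 + (-2 + 1)) = 0*(9**2 - 1) = 0*(81 - 1) = 0*80 = 0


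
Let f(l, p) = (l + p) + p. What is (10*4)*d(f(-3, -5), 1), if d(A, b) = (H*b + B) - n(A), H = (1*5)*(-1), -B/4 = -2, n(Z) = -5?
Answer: 320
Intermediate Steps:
f(l, p) = l + 2*p
B = 8 (B = -4*(-2) = 8)
H = -5 (H = 5*(-1) = -5)
d(A, b) = 13 - 5*b (d(A, b) = (-5*b + 8) - 1*(-5) = (8 - 5*b) + 5 = 13 - 5*b)
(10*4)*d(f(-3, -5), 1) = (10*4)*(13 - 5*1) = 40*(13 - 5) = 40*8 = 320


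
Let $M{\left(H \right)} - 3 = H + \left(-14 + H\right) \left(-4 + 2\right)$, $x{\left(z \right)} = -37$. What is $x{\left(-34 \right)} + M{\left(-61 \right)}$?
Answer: $55$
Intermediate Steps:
$M{\left(H \right)} = 31 - H$ ($M{\left(H \right)} = 3 + \left(H + \left(-14 + H\right) \left(-4 + 2\right)\right) = 3 + \left(H + \left(-14 + H\right) \left(-2\right)\right) = 3 + \left(H - \left(-28 + 2 H\right)\right) = 3 - \left(-28 + H\right) = 31 - H$)
$x{\left(-34 \right)} + M{\left(-61 \right)} = -37 + \left(31 - -61\right) = -37 + \left(31 + 61\right) = -37 + 92 = 55$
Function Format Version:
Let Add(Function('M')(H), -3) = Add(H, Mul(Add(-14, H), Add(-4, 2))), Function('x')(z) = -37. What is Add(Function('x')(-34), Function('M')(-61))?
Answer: 55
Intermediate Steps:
Function('M')(H) = Add(31, Mul(-1, H)) (Function('M')(H) = Add(3, Add(H, Mul(Add(-14, H), Add(-4, 2)))) = Add(3, Add(H, Mul(Add(-14, H), -2))) = Add(3, Add(H, Add(28, Mul(-2, H)))) = Add(3, Add(28, Mul(-1, H))) = Add(31, Mul(-1, H)))
Add(Function('x')(-34), Function('M')(-61)) = Add(-37, Add(31, Mul(-1, -61))) = Add(-37, Add(31, 61)) = Add(-37, 92) = 55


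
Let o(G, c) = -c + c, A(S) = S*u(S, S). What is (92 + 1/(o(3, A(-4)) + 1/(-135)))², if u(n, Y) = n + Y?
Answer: 1849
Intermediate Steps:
u(n, Y) = Y + n
A(S) = 2*S² (A(S) = S*(S + S) = S*(2*S) = 2*S²)
o(G, c) = 0
(92 + 1/(o(3, A(-4)) + 1/(-135)))² = (92 + 1/(0 + 1/(-135)))² = (92 + 1/(0 - 1/135))² = (92 + 1/(-1/135))² = (92 - 135)² = (-43)² = 1849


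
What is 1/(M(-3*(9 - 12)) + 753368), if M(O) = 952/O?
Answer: 9/6781264 ≈ 1.3272e-6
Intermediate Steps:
1/(M(-3*(9 - 12)) + 753368) = 1/(952/((-3*(9 - 12))) + 753368) = 1/(952/((-3*(-3))) + 753368) = 1/(952/9 + 753368) = 1/(6781264/9) = 9/6781264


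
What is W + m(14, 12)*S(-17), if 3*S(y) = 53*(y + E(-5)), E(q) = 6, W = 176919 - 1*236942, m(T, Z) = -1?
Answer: -179486/3 ≈ -59829.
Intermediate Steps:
W = -60023 (W = 176919 - 236942 = -60023)
S(y) = 106 + 53*y/3 (S(y) = (53*(y + 6))/3 = (53*(6 + y))/3 = (318 + 53*y)/3 = 106 + 53*y/3)
W + m(14, 12)*S(-17) = -60023 - (106 + (53/3)*(-17)) = -60023 - (106 - 901/3) = -60023 - 1*(-583/3) = -60023 + 583/3 = -179486/3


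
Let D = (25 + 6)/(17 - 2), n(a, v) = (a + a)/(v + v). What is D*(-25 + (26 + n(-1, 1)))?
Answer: 0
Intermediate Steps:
n(a, v) = a/v (n(a, v) = (2*a)/((2*v)) = (2*a)*(1/(2*v)) = a/v)
D = 31/15 ≈ 2.0667
D*(-25 + (26 + n(-1, 1))) = 31*(-25 + (26 - 1/1))/15 = 31*(-25 + (26 - 1*1))/15 = 31*(-25 + (26 - 1))/15 = 31*(-25 + 25)/15 = (31/15)*0 = 0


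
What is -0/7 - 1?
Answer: -1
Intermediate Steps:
-0/7 - 1 = -13*0 - 1 = 0 - 1 = -1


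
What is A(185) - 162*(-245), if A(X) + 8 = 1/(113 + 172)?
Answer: 11309371/285 ≈ 39682.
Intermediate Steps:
A(X) = -2279/285 (A(X) = -8 + 1/(113 + 172) = -8 + 1/285 = -2279/285)
A(185) - 162*(-245) = -2279/285 - 162*(-245) = -2279/285 + 39690 = 11309371/285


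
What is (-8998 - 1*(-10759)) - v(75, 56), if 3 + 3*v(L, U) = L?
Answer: 1737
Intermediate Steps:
v(L, U) = -1 + L/3
(-8998 - 1*(-10759)) - v(75, 56) = (-8998 - 1*(-10759)) - (-1 + (1/3)*75) = (-8998 + 10759) - (-1 + 25) = 1761 - 1*24 = 1761 - 24 = 1737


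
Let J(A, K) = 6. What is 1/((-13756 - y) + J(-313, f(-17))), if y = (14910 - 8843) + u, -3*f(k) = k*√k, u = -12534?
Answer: -1/7283 ≈ -0.00013731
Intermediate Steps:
f(k) = -k^(3/2)/3 (f(k) = -k*√k/3 = -k^(3/2)/3)
y = -6467 (y = (14910 - 8843) - 12534 = 6067 - 12534 = -6467)
1/((-13756 - y) + J(-313, f(-17))) = 1/((-13756 - 1*(-6467)) + 6) = 1/((-13756 + 6467) + 6) = 1/(-7289 + 6) = 1/(-7283) = -1/7283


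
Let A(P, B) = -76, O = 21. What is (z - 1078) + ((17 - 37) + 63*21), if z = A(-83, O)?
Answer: 149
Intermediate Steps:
z = -76
(z - 1078) + ((17 - 37) + 63*21) = (-76 - 1078) + ((17 - 37) + 63*21) = -1154 + (-20 + 1323) = -1154 + 1303 = 149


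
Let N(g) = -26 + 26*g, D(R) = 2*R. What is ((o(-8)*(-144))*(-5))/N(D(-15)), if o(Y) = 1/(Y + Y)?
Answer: 45/806 ≈ 0.055831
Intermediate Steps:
o(Y) = 1/(2*Y)
((o(-8)*(-144))*(-5))/N(D(-15)) = ((((1/2)/(-8))*(-144))*(-5))/(-26 + 26*(2*(-15))) = ((((1/2)*(-1/8))*(-144))*(-5))/(-26 + 26*(-30)) = (-1/16*(-144)*(-5))/(-26 - 780) = (9*(-5))/(-806) = -45*(-1/806) = 45/806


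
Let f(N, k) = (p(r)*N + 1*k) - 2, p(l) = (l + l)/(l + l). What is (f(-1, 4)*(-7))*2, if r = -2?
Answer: -14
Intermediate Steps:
p(l) = 1 (p(l) = (2*l)/((2*l)) = (2*l)*(1/(2*l)) = 1)
f(N, k) = -2 + N + k (f(N, k) = (1*N + 1*k) - 2 = (N + k) - 2 = -2 + N + k)
(f(-1, 4)*(-7))*2 = ((-2 - 1 + 4)*(-7))*2 = (1*(-7))*2 = -7*2 = -14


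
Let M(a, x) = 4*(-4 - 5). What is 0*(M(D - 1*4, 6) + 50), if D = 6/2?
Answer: 0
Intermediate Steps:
D = 3 (D = 6*(½) = 3)
M(a, x) = -36 (M(a, x) = 4*(-9) = -36)
0*(M(D - 1*4, 6) + 50) = 0*(-36 + 50) = 0*14 = 0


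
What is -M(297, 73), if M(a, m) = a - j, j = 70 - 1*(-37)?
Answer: -190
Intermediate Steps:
j = 107 (j = 70 + 37 = 107)
M(a, m) = -107 + a (M(a, m) = a - 1*107 = a - 107 = -107 + a)
-M(297, 73) = -(-107 + 297) = -1*190 = -190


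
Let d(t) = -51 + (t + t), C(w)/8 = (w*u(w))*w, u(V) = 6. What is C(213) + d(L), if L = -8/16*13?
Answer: 2177648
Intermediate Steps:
C(w) = 48*w**2 (C(w) = 8*((w*6)*w) = 8*((6*w)*w) = 8*(6*w**2) = 48*w**2)
L = -13/2 (L = -8*1/16*13 = -1/2*13 = -13/2 ≈ -6.5000)
d(t) = -51 + 2*t
C(213) + d(L) = 48*213**2 + (-51 + 2*(-13/2)) = 48*45369 + (-51 - 13) = 2177712 - 64 = 2177648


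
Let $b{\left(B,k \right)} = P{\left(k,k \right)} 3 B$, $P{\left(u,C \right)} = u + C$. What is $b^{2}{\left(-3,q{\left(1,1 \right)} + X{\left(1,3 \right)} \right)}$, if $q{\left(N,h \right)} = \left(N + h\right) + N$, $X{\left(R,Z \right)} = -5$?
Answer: $1296$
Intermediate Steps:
$P{\left(u,C \right)} = C + u$
$q{\left(N,h \right)} = h + 2 N$
$b{\left(B,k \right)} = 6 B k$ ($b{\left(B,k \right)} = \left(k + k\right) 3 B = 2 k 3 B = 6 k B = 6 B k$)
$b^{2}{\left(-3,q{\left(1,1 \right)} + X{\left(1,3 \right)} \right)} = \left(6 \left(-3\right) \left(\left(1 + 2 \cdot 1\right) - 5\right)\right)^{2} = \left(6 \left(-3\right) \left(\left(1 + 2\right) - 5\right)\right)^{2} = \left(6 \left(-3\right) \left(3 - 5\right)\right)^{2} = \left(6 \left(-3\right) \left(-2\right)\right)^{2} = 36^{2} = 1296$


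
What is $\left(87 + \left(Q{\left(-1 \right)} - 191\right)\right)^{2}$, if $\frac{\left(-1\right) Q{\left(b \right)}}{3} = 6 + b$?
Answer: $14161$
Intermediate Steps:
$Q{\left(b \right)} = -18 - 3 b$ ($Q{\left(b \right)} = - 3 \left(6 + b\right) = -18 - 3 b$)
$\left(87 + \left(Q{\left(-1 \right)} - 191\right)\right)^{2} = \left(87 - 206\right)^{2} = \left(-119\right)^{2} = 14161$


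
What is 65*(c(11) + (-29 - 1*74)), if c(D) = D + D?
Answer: -5265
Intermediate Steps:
c(D) = 2*D
65*(c(11) + (-29 - 1*74)) = 65*(2*11 + (-29 - 1*74)) = 65*(22 + (-29 - 74)) = 65*(22 - 103) = 65*(-81) = -5265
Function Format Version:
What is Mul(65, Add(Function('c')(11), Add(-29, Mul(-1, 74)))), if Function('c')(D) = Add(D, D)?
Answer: -5265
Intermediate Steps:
Function('c')(D) = Mul(2, D)
Mul(65, Add(Function('c')(11), Add(-29, Mul(-1, 74)))) = Mul(65, Add(Mul(2, 11), Add(-29, Mul(-1, 74)))) = Mul(65, Add(22, Add(-29, -74))) = Mul(65, Add(22, -103)) = Mul(65, -81) = -5265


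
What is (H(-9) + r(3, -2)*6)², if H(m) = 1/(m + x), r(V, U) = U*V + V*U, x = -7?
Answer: 1329409/256 ≈ 5193.0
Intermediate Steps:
r(V, U) = 2*U*V (r(V, U) = U*V + U*V = 2*U*V)
H(m) = 1/(-7 + m) (H(m) = 1/(m - 7) = 1/(-7 + m))
(H(-9) + r(3, -2)*6)² = (1/(-7 - 9) + (2*(-2)*3)*6)² = (1/(-16) - 12*6)² = (-1/16 - 72)² = (-1153/16)² = 1329409/256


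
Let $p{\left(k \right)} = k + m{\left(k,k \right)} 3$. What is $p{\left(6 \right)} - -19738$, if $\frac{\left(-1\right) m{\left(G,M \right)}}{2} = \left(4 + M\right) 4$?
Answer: $19504$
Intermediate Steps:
$m{\left(G,M \right)} = -32 - 8 M$ ($m{\left(G,M \right)} = - 2 \left(4 + M\right) 4 = - 2 \left(16 + 4 M\right) = -32 - 8 M$)
$p{\left(k \right)} = -96 - 23 k$ ($p{\left(k \right)} = k + \left(-32 - 8 k\right) 3 = k - \left(96 + 24 k\right) = -96 - 23 k$)
$p{\left(6 \right)} - -19738 = \left(-96 - 138\right) - -19738 = \left(-96 - 138\right) + 19738 = -234 + 19738 = 19504$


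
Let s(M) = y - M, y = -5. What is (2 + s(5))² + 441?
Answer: 505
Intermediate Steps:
s(M) = -5 - M
(2 + s(5))² + 441 = (2 + (-5 - 1*5))² + 441 = (2 + (-5 - 5))² + 441 = (2 - 10)² + 441 = (-8)² + 441 = 64 + 441 = 505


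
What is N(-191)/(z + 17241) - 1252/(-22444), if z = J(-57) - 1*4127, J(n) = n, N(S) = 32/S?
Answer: 780407079/13993199957 ≈ 0.055770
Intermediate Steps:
z = -4184 (z = -57 - 1*4127 = -57 - 4127 = -4184)
N(-191)/(z + 17241) - 1252/(-22444) = (32/(-191))/(-4184 + 17241) - 1252/(-22444) = (32*(-1/191))/13057 - 1252*(-1/22444) = -32/191*1/13057 + 313/5611 = -32/2493887 + 313/5611 = 780407079/13993199957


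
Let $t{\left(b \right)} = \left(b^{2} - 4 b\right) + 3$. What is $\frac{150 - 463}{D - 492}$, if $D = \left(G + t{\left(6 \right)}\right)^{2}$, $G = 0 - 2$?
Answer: $\frac{313}{323} \approx 0.96904$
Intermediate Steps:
$G = -2$
$t{\left(b \right)} = 3 + b^{2} - 4 b$
$D = 169$ ($D = \left(-2 + \left(3 + 6^{2} - 24\right)\right)^{2} = \left(-2 + \left(3 + 36 - 24\right)\right)^{2} = \left(-2 + 15\right)^{2} = 13^{2} = 169$)
$\frac{150 - 463}{D - 492} = \frac{150 - 463}{169 - 492} = - \frac{313}{-323} = \left(-313\right) \left(- \frac{1}{323}\right) = \frac{313}{323}$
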